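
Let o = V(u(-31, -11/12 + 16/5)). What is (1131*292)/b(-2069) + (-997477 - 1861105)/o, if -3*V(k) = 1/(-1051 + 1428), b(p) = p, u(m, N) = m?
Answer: 6689193034446/2069 ≈ 3.2331e+9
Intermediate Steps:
V(k) = -1/1131 (V(k) = -1/(3*(-1051 + 1428)) = -⅓/377 = -⅓*1/377 = -1/1131)
o = -1/1131 ≈ -0.00088417
(1131*292)/b(-2069) + (-997477 - 1861105)/o = (1131*292)/(-2069) + (-997477 - 1861105)/(-1/1131) = 330252*(-1/2069) - 2858582*(-1131) = -330252/2069 + 3233056242 = 6689193034446/2069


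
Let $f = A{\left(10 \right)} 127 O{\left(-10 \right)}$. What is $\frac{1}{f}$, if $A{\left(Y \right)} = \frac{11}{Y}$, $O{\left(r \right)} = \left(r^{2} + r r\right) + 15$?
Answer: $\frac{2}{60071} \approx 3.3294 \cdot 10^{-5}$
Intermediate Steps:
$O{\left(r \right)} = 15 + 2 r^{2}$ ($O{\left(r \right)} = \left(r^{2} + r^{2}\right) + 15 = 2 r^{2} + 15 = 15 + 2 r^{2}$)
$f = \frac{60071}{2}$ ($f = \frac{11}{10} \cdot 127 \left(15 + 2 \left(-10\right)^{2}\right) = 11 \cdot \frac{1}{10} \cdot 127 \left(15 + 2 \cdot 100\right) = \frac{11}{10} \cdot 127 \left(15 + 200\right) = \frac{1397}{10} \cdot 215 = \frac{60071}{2} \approx 30036.0$)
$\frac{1}{f} = \frac{1}{\frac{60071}{2}} = \frac{2}{60071}$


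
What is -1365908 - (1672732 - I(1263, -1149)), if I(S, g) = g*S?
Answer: -4489827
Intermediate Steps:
I(S, g) = S*g
-1365908 - (1672732 - I(1263, -1149)) = -1365908 - (1672732 - 1263*(-1149)) = -1365908 - (1672732 - 1*(-1451187)) = -1365908 - (1672732 + 1451187) = -1365908 - 1*3123919 = -1365908 - 3123919 = -4489827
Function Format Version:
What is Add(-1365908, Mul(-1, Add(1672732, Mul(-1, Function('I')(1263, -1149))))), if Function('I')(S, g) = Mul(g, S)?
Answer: -4489827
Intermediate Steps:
Function('I')(S, g) = Mul(S, g)
Add(-1365908, Mul(-1, Add(1672732, Mul(-1, Function('I')(1263, -1149))))) = Add(-1365908, Mul(-1, Add(1672732, Mul(-1, Mul(1263, -1149))))) = Add(-1365908, Mul(-1, Add(1672732, Mul(-1, -1451187)))) = Add(-1365908, Mul(-1, Add(1672732, 1451187))) = Add(-1365908, Mul(-1, 3123919)) = Add(-1365908, -3123919) = -4489827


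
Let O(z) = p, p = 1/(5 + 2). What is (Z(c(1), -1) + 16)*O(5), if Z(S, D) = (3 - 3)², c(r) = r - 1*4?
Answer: 16/7 ≈ 2.2857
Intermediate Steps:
p = ⅐ (p = 1/7 = ⅐ ≈ 0.14286)
c(r) = -4 + r (c(r) = r - 4 = -4 + r)
O(z) = ⅐
Z(S, D) = 0 (Z(S, D) = 0² = 0)
(Z(c(1), -1) + 16)*O(5) = (0 + 16)*(⅐) = 16*(⅐) = 16/7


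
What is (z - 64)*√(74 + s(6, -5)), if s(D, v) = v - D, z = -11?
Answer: -225*√7 ≈ -595.29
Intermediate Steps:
(z - 64)*√(74 + s(6, -5)) = (-11 - 64)*√(74 + (-5 - 1*6)) = -75*√(74 + (-5 - 6)) = -75*√(74 - 11) = -225*√7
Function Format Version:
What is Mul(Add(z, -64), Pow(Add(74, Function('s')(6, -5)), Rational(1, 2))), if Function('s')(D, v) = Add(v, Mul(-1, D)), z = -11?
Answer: Mul(-225, Pow(7, Rational(1, 2))) ≈ -595.29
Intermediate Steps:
Mul(Add(z, -64), Pow(Add(74, Function('s')(6, -5)), Rational(1, 2))) = Mul(Add(-11, -64), Pow(Add(74, Add(-5, Mul(-1, 6))), Rational(1, 2))) = Mul(-75, Pow(Add(74, Add(-5, -6)), Rational(1, 2))) = Mul(-75, Pow(Add(74, -11), Rational(1, 2))) = Mul(-75, Pow(63, Rational(1, 2))) = Mul(-75, Mul(3, Pow(7, Rational(1, 2)))) = Mul(-225, Pow(7, Rational(1, 2)))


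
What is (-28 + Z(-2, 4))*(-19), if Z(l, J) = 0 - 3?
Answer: 589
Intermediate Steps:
Z(l, J) = -3
(-28 + Z(-2, 4))*(-19) = (-28 - 3)*(-19) = -31*(-19) = 589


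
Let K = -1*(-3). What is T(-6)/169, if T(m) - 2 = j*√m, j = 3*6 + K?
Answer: 2/169 + 21*I*√6/169 ≈ 0.011834 + 0.30437*I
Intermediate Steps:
K = 3
j = 21 (j = 3*6 + 3 = 18 + 3 = 21)
T(m) = 2 + 21*√m
T(-6)/169 = (2 + 21*√(-6))/169 = (2 + 21*(I*√6))*(1/169) = (2 + 21*I*√6)*(1/169) = 2/169 + 21*I*√6/169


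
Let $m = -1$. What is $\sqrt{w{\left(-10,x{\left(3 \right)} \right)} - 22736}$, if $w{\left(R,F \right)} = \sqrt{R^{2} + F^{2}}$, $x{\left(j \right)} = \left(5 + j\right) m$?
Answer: $\sqrt{-22736 + 2 \sqrt{41}} \approx 150.74 i$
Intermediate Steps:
$x{\left(j \right)} = -5 - j$ ($x{\left(j \right)} = \left(5 + j\right) \left(-1\right) = -5 - j$)
$w{\left(R,F \right)} = \sqrt{F^{2} + R^{2}}$
$\sqrt{w{\left(-10,x{\left(3 \right)} \right)} - 22736} = \sqrt{\sqrt{\left(-5 - 3\right)^{2} + \left(-10\right)^{2}} - 22736} = \sqrt{\sqrt{\left(-5 - 3\right)^{2} + 100} - 22736} = \sqrt{\sqrt{\left(-8\right)^{2} + 100} - 22736} = \sqrt{\sqrt{64 + 100} - 22736} = \sqrt{\sqrt{164} - 22736} = \sqrt{2 \sqrt{41} - 22736} = \sqrt{-22736 + 2 \sqrt{41}}$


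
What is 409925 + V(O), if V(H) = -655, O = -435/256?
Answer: 409270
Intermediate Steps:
O = -435/256 (O = -435*1/256 = -435/256 ≈ -1.6992)
409925 + V(O) = 409925 - 655 = 409270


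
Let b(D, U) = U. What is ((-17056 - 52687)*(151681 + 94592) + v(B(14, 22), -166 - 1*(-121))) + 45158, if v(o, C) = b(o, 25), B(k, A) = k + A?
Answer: -17175772656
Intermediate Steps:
B(k, A) = A + k
v(o, C) = 25
((-17056 - 52687)*(151681 + 94592) + v(B(14, 22), -166 - 1*(-121))) + 45158 = ((-17056 - 52687)*(151681 + 94592) + 25) + 45158 = (-69743*246273 + 25) + 45158 = (-17175817839 + 25) + 45158 = -17175817814 + 45158 = -17175772656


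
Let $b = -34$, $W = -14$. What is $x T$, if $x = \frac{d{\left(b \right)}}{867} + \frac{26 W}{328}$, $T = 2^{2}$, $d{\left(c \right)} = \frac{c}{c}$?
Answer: $- \frac{157630}{35547} \approx -4.4344$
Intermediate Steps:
$d{\left(c \right)} = 1$
$T = 4$
$x = - \frac{78815}{71094}$ ($x = 1 \cdot \frac{1}{867} + \frac{26 \left(-14\right)}{328} = 1 \cdot \frac{1}{867} - \frac{91}{82} = \frac{1}{867} - \frac{91}{82} = - \frac{78815}{71094} \approx -1.1086$)
$x T = \left(- \frac{78815}{71094}\right) 4 = - \frac{157630}{35547}$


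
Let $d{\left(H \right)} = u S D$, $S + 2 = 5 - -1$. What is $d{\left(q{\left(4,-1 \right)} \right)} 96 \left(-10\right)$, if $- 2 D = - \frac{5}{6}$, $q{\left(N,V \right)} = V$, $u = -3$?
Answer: $4800$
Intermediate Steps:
$D = \frac{5}{12}$ ($D = - \frac{\left(-5\right) \frac{1}{6}}{2} = \left(- \frac{1}{2}\right) \left(- \frac{5}{6}\right) = \frac{5}{12} \approx 0.41667$)
$S = 4$ ($S = -2 + \left(5 - -1\right) = -2 + \left(5 + 1\right) = -2 + 6 = 4$)
$d{\left(H \right)} = -5$ ($d{\left(H \right)} = \left(-3\right) 4 \cdot \frac{5}{12} = \left(-12\right) \frac{5}{12} = -5$)
$d{\left(q{\left(4,-1 \right)} \right)} 96 \left(-10\right) = \left(-5\right) 96 \left(-10\right) = \left(-480\right) \left(-10\right) = 4800$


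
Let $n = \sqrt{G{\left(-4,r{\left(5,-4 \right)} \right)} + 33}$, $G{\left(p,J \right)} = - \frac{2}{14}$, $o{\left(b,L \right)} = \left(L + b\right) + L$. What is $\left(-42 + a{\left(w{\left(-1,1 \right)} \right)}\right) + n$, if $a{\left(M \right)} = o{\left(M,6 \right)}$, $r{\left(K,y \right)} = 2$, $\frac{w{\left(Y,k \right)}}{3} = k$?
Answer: $-27 + \frac{\sqrt{1610}}{7} \approx -21.268$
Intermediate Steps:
$w{\left(Y,k \right)} = 3 k$
$o{\left(b,L \right)} = b + 2 L$
$a{\left(M \right)} = 12 + M$ ($a{\left(M \right)} = M + 2 \cdot 6 = M + 12 = 12 + M$)
$G{\left(p,J \right)} = - \frac{1}{7}$ ($G{\left(p,J \right)} = \left(-2\right) \frac{1}{14} = - \frac{1}{7}$)
$n = \frac{\sqrt{1610}}{7}$ ($n = \sqrt{- \frac{1}{7} + 33} = \sqrt{\frac{230}{7}} = \frac{\sqrt{1610}}{7} \approx 5.7321$)
$\left(-42 + a{\left(w{\left(-1,1 \right)} \right)}\right) + n = \left(-42 + \left(12 + 3 \cdot 1\right)\right) + \frac{\sqrt{1610}}{7} = \left(-42 + \left(12 + 3\right)\right) + \frac{\sqrt{1610}}{7} = \left(-42 + 15\right) + \frac{\sqrt{1610}}{7} = -27 + \frac{\sqrt{1610}}{7}$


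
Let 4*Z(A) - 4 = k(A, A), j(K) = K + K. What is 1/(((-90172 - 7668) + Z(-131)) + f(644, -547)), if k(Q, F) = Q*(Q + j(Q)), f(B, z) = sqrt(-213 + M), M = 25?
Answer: -1359492/115513659137 - 32*I*sqrt(47)/115513659137 ≈ -1.1769e-5 - 1.8992e-9*I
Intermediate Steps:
j(K) = 2*K
f(B, z) = 2*I*sqrt(47) (f(B, z) = sqrt(-213 + 25) = sqrt(-188) = 2*I*sqrt(47))
k(Q, F) = 3*Q**2 (k(Q, F) = Q*(Q + 2*Q) = Q*(3*Q) = 3*Q**2)
Z(A) = 1 + 3*A**2/4 (Z(A) = 1 + (3*A**2)/4 = 1 + 3*A**2/4)
1/(((-90172 - 7668) + Z(-131)) + f(644, -547)) = 1/(((-90172 - 7668) + (1 + (3/4)*(-131)**2)) + 2*I*sqrt(47)) = 1/((-97840 + (1 + (3/4)*17161)) + 2*I*sqrt(47)) = 1/((-97840 + (1 + 51483/4)) + 2*I*sqrt(47)) = 1/((-97840 + 51487/4) + 2*I*sqrt(47)) = 1/(-339873/4 + 2*I*sqrt(47))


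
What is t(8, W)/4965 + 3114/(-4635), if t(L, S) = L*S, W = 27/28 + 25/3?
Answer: -7054252/10739295 ≈ -0.65686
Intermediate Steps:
W = 781/84 (W = 27*(1/28) + 25*(⅓) = 27/28 + 25/3 = 781/84 ≈ 9.2976)
t(8, W)/4965 + 3114/(-4635) = (8*(781/84))/4965 + 3114/(-4635) = (1562/21)*(1/4965) + 3114*(-1/4635) = 1562/104265 - 346/515 = -7054252/10739295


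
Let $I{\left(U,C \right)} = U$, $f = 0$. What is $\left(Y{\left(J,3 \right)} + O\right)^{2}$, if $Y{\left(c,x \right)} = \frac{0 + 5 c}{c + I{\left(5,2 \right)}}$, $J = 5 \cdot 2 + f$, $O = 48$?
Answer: $\frac{23716}{9} \approx 2635.1$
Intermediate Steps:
$J = 10$ ($J = 5 \cdot 2 + 0 = 10 + 0 = 10$)
$Y{\left(c,x \right)} = \frac{5 c}{5 + c}$ ($Y{\left(c,x \right)} = \frac{0 + 5 c}{c + 5} = \frac{5 c}{5 + c}$)
$\left(Y{\left(J,3 \right)} + O\right)^{2} = \left(5 \cdot 10 \frac{1}{5 + 10} + 48\right)^{2} = \left(5 \cdot 10 \cdot \frac{1}{15} + 48\right)^{2} = \left(\frac{10}{3} + 48\right)^{2} = \left(\frac{154}{3}\right)^{2} = \frac{23716}{9}$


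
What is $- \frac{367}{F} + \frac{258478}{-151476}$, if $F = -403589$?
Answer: $- \frac{52131642925}{30567023682} \approx -1.7055$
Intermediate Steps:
$- \frac{367}{F} + \frac{258478}{-151476} = - \frac{367}{-403589} + \frac{258478}{-151476} = \left(-367\right) \left(- \frac{1}{403589}\right) + 258478 \left(- \frac{1}{151476}\right) = \frac{367}{403589} - \frac{129239}{75738} = - \frac{52131642925}{30567023682}$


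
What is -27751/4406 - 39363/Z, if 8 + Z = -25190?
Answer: -131459080/27755597 ≈ -4.7363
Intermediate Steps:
Z = -25198 (Z = -8 - 25190 = -25198)
-27751/4406 - 39363/Z = -27751/4406 - 39363/(-25198) = -27751*1/4406 - 39363*(-1/25198) = -27751/4406 + 39363/25198 = -131459080/27755597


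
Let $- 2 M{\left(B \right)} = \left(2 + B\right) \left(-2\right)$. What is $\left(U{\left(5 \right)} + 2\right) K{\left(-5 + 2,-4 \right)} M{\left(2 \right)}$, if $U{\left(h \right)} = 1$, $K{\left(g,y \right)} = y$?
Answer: $-48$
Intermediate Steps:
$M{\left(B \right)} = 2 + B$ ($M{\left(B \right)} = - \frac{\left(2 + B\right) \left(-2\right)}{2} = - \frac{-4 - 2 B}{2} = 2 + B$)
$\left(U{\left(5 \right)} + 2\right) K{\left(-5 + 2,-4 \right)} M{\left(2 \right)} = \left(1 + 2\right) \left(-4\right) \left(2 + 2\right) = 3 \left(-4\right) 4 = \left(-12\right) 4 = -48$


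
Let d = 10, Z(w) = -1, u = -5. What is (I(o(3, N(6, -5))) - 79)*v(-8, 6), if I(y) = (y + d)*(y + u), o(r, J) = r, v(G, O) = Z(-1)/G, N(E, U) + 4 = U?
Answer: -105/8 ≈ -13.125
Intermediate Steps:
N(E, U) = -4 + U
v(G, O) = -1/G
I(y) = (-5 + y)*(10 + y) (I(y) = (y + 10)*(y - 5) = (10 + y)*(-5 + y) = (-5 + y)*(10 + y))
(I(o(3, N(6, -5))) - 79)*v(-8, 6) = ((-50 + 3² + 5*3) - 79)*(-1/(-8)) = ((-50 + 9 + 15) - 79)*(-1*(-⅛)) = (-26 - 79)*(⅛) = -105*⅛ = -105/8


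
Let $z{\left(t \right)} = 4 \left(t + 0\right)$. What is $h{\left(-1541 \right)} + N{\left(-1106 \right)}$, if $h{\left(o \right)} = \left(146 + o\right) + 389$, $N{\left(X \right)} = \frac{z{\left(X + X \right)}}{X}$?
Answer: $-998$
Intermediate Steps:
$z{\left(t \right)} = 4 t$
$N{\left(X \right)} = 8$ ($N{\left(X \right)} = \frac{4 \left(X + X\right)}{X} = \frac{4 \cdot 2 X}{X} = \frac{8 X}{X} = 8$)
$h{\left(o \right)} = 535 + o$
$h{\left(-1541 \right)} + N{\left(-1106 \right)} = \left(535 - 1541\right) + 8 = -1006 + 8 = -998$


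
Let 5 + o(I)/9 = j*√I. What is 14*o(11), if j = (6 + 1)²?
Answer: -630 + 6174*√11 ≈ 19847.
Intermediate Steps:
j = 49 (j = 7² = 49)
o(I) = -45 + 441*√I (o(I) = -45 + 9*(49*√I) = -45 + 441*√I)
14*o(11) = 14*(-45 + 441*√11) = -630 + 6174*√11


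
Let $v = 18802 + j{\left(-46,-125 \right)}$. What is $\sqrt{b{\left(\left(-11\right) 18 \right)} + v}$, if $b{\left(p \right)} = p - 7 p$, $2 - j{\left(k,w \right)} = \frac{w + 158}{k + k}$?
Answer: $\frac{\sqrt{42303831}}{46} \approx 141.39$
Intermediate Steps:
$j{\left(k,w \right)} = 2 - \frac{158 + w}{2 k}$ ($j{\left(k,w \right)} = 2 - \frac{w + 158}{k + k} = 2 - \frac{158 + w}{2 k}$)
$b{\left(p \right)} = - 6 p$
$v = \frac{1730001}{92}$ ($v = 18802 + \frac{-158 - -125 + 4 \left(-46\right)}{2 \left(-46\right)} = 18802 + \frac{1}{2} \left(- \frac{1}{46}\right) \left(-158 + 125 - 184\right) = 18802 + \frac{1}{2} \left(- \frac{1}{46}\right) \left(-217\right) = 18802 + \frac{217}{92} = \frac{1730001}{92} \approx 18804.0$)
$\sqrt{b{\left(\left(-11\right) 18 \right)} + v} = \sqrt{- 6 \left(\left(-11\right) 18\right) + \frac{1730001}{92}} = \sqrt{\left(-6\right) \left(-198\right) + \frac{1730001}{92}} = \sqrt{1188 + \frac{1730001}{92}} = \sqrt{\frac{1839297}{92}} = \frac{\sqrt{42303831}}{46}$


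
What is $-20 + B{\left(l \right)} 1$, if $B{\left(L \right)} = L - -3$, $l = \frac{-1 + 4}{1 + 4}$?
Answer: $- \frac{82}{5} \approx -16.4$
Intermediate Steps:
$l = \frac{3}{5} \approx 0.6$
$B{\left(L \right)} = 3 + L$ ($B{\left(L \right)} = L + 3 = 3 + L$)
$-20 + B{\left(l \right)} 1 = -20 + \left(3 + \frac{3}{5}\right) 1 = -20 + \frac{18}{5} \cdot 1 = -20 + \frac{18}{5} = - \frac{82}{5}$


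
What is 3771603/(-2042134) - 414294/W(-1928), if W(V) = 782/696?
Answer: -294424739158581/798474394 ≈ -3.6873e+5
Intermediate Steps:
W(V) = 391/348 (W(V) = 782*(1/696) = 391/348)
3771603/(-2042134) - 414294/W(-1928) = 3771603/(-2042134) - 414294/391/348 = 3771603*(-1/2042134) - 414294*348/391 = -3771603/2042134 - 144174312/391 = -294424739158581/798474394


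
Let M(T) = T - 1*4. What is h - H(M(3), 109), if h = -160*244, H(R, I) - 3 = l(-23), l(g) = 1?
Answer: -39044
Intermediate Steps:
M(T) = -4 + T (M(T) = T - 4 = -4 + T)
H(R, I) = 4 (H(R, I) = 3 + 1 = 4)
h = -39040
h - H(M(3), 109) = -39040 - 1*4 = -39040 - 4 = -39044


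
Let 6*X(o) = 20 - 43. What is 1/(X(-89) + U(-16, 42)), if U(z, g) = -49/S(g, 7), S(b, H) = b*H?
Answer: -¼ ≈ -0.25000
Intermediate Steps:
X(o) = -23/6 (X(o) = (20 - 43)/6 = (⅙)*(-23) = -23/6)
S(b, H) = H*b
U(z, g) = -7/g (U(z, g) = -49*1/(7*g) = -7/g)
1/(X(-89) + U(-16, 42)) = 1/(-23/6 - 7/42) = 1/(-23/6 - 7*1/42) = 1/(-23/6 - ⅙) = 1/(-4) = -¼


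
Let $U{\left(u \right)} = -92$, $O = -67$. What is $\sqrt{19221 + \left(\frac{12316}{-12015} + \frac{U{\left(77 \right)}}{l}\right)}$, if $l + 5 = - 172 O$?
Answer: $\frac{\sqrt{40906020737323639365}}{46133595} \approx 138.64$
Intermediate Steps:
$l = 11519$ ($l = -5 - -11524 = -5 + 11524 = 11519$)
$\sqrt{19221 + \left(\frac{12316}{-12015} + \frac{U{\left(77 \right)}}{l}\right)} = \sqrt{19221 + \left(\frac{12316}{-12015} - \frac{92}{11519}\right)} = \sqrt{19221 + \left(12316 \left(- \frac{1}{12015}\right) - \frac{92}{11519}\right)} = \sqrt{19221 - \frac{142973384}{138400785}} = \sqrt{\frac{2660058515101}{138400785}} = \frac{\sqrt{40906020737323639365}}{46133595}$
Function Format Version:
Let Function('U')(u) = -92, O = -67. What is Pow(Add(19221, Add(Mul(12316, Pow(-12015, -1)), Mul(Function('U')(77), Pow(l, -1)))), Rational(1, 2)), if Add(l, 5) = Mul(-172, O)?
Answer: Mul(Rational(1, 46133595), Pow(40906020737323639365, Rational(1, 2))) ≈ 138.64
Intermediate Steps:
l = 11519 (l = Add(-5, Mul(-172, -67)) = Add(-5, 11524) = 11519)
Pow(Add(19221, Add(Mul(12316, Pow(-12015, -1)), Mul(Function('U')(77), Pow(l, -1)))), Rational(1, 2)) = Pow(Add(19221, Add(Mul(12316, Pow(-12015, -1)), Mul(-92, Pow(11519, -1)))), Rational(1, 2)) = Pow(Add(19221, Add(Mul(12316, Rational(-1, 12015)), Mul(-92, Rational(1, 11519)))), Rational(1, 2)) = Pow(Add(19221, Add(Rational(-12316, 12015), Rational(-92, 11519))), Rational(1, 2)) = Pow(Add(19221, Rational(-142973384, 138400785)), Rational(1, 2)) = Pow(Rational(2660058515101, 138400785), Rational(1, 2)) = Mul(Rational(1, 46133595), Pow(40906020737323639365, Rational(1, 2)))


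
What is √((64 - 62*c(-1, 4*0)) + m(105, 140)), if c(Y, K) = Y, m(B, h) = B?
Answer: √231 ≈ 15.199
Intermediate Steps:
√((64 - 62*c(-1, 4*0)) + m(105, 140)) = √((64 - 62*(-1)) + 105) = √((64 + 62) + 105) = √(126 + 105) = √231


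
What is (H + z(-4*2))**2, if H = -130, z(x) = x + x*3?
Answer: 26244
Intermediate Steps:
z(x) = 4*x (z(x) = x + 3*x = 4*x)
(H + z(-4*2))**2 = (-130 + 4*(-4*2))**2 = (-130 + 4*(-8))**2 = (-130 - 32)**2 = (-162)**2 = 26244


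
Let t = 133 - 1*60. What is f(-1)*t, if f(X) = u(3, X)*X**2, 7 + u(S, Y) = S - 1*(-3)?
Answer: -73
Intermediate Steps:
t = 73 (t = 133 - 60 = 73)
u(S, Y) = -4 + S (u(S, Y) = -7 + (S - 1*(-3)) = -7 + (S + 3) = -7 + (3 + S) = -4 + S)
f(X) = -X**2 (f(X) = (-4 + 3)*X**2 = -X**2)
f(-1)*t = -1*(-1)**2*73 = -1*1*73 = -1*73 = -73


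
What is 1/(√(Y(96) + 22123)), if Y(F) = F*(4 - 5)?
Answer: √22027/22027 ≈ 0.0067379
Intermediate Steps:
Y(F) = -F (Y(F) = F*(-1) = -F)
1/(√(Y(96) + 22123)) = 1/(√(-1*96 + 22123)) = 1/(√(-96 + 22123)) = 1/(√22027) = √22027/22027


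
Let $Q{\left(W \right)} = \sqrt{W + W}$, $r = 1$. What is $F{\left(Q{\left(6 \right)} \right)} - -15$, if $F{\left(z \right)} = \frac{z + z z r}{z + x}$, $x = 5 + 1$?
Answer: $\frac{35}{2} - \frac{\sqrt{3}}{2} \approx 16.634$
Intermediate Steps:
$Q{\left(W \right)} = \sqrt{2} \sqrt{W}$ ($Q{\left(W \right)} = \sqrt{2 W} = \sqrt{2} \sqrt{W}$)
$x = 6$
$F{\left(z \right)} = \frac{z + z^{2}}{6 + z}$ ($F{\left(z \right)} = \frac{z + z z 1}{z + 6} = \frac{z + z^{2} \cdot 1}{6 + z} = \frac{z + z^{2}}{6 + z}$)
$F{\left(Q{\left(6 \right)} \right)} - -15 = \frac{\sqrt{2} \sqrt{6} \left(1 + \sqrt{2} \sqrt{6}\right)}{6 + \sqrt{2} \sqrt{6}} - -15 = \frac{2 \sqrt{3} \left(1 + 2 \sqrt{3}\right)}{6 + 2 \sqrt{3}} + 15 = 15 + \frac{2 \sqrt{3} \left(1 + 2 \sqrt{3}\right)}{6 + 2 \sqrt{3}}$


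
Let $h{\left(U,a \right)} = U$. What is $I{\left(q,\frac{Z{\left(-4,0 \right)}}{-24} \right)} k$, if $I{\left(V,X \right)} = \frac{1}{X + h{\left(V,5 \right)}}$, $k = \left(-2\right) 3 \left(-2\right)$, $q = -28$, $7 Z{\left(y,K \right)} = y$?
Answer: $- \frac{504}{1175} \approx -0.42894$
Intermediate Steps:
$Z{\left(y,K \right)} = \frac{y}{7}$
$k = 12$ ($k = \left(-6\right) \left(-2\right) = 12$)
$I{\left(V,X \right)} = \frac{1}{V + X}$ ($I{\left(V,X \right)} = \frac{1}{X + V} = \frac{1}{V + X}$)
$I{\left(q,\frac{Z{\left(-4,0 \right)}}{-24} \right)} k = \frac{1}{-28 + \frac{\frac{1}{7} \left(-4\right)}{-24}} \cdot 12 = \frac{1}{-28 - - \frac{1}{42}} \cdot 12 = \frac{1}{-28 + \frac{1}{42}} \cdot 12 = \frac{1}{- \frac{1175}{42}} \cdot 12 = \left(- \frac{42}{1175}\right) 12 = - \frac{504}{1175}$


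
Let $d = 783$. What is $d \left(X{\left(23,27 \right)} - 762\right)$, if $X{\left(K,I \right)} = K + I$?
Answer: $-557496$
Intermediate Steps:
$X{\left(K,I \right)} = I + K$
$d \left(X{\left(23,27 \right)} - 762\right) = 783 \left(\left(27 + 23\right) - 762\right) = 783 \left(50 - 762\right) = 783 \left(-712\right) = -557496$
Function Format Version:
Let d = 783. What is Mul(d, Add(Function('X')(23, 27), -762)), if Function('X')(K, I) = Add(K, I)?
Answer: -557496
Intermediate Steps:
Function('X')(K, I) = Add(I, K)
Mul(d, Add(Function('X')(23, 27), -762)) = Mul(783, Add(Add(27, 23), -762)) = Mul(783, Add(50, -762)) = Mul(783, -712) = -557496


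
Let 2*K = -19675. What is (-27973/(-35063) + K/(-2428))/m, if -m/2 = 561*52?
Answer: -825701413/9933995303232 ≈ -8.3119e-5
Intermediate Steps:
K = -19675/2 (K = (½)*(-19675) = -19675/2 ≈ -9837.5)
m = -58344 (m = -1122*52 = -2*29172 = -58344)
(-27973/(-35063) + K/(-2428))/m = (-27973/(-35063) - 19675/2/(-2428))/(-58344) = (-27973*(-1/35063) - 19675/2*(-1/2428))*(-1/58344) = (27973/35063 + 19675/4856)*(-1/58344) = (825701413/170265928)*(-1/58344) = -825701413/9933995303232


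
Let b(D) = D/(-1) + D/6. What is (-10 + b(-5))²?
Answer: 1225/36 ≈ 34.028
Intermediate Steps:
b(D) = -5*D/6 (b(D) = D*(-1) + D*(⅙) = -D + D/6 = -5*D/6)
(-10 + b(-5))² = (-10 - ⅚*(-5))² = (-10 + 25/6)² = (-35/6)² = 1225/36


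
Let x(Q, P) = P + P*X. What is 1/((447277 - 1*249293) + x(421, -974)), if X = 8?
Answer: 1/189218 ≈ 5.2849e-6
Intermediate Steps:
x(Q, P) = 9*P (x(Q, P) = P + P*8 = P + 8*P = 9*P)
1/((447277 - 1*249293) + x(421, -974)) = 1/((447277 - 1*249293) + 9*(-974)) = 1/((447277 - 249293) - 8766) = 1/(197984 - 8766) = 1/189218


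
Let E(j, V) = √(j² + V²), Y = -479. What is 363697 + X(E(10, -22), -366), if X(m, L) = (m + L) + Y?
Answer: 362852 + 2*√146 ≈ 3.6288e+5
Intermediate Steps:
E(j, V) = √(V² + j²)
X(m, L) = -479 + L + m (X(m, L) = (m + L) - 479 = (L + m) - 479 = -479 + L + m)
363697 + X(E(10, -22), -366) = 363697 + (-479 - 366 + √((-22)² + 10²)) = 363697 + (-479 - 366 + √(484 + 100)) = 363697 + (-479 - 366 + √584) = 363697 + (-479 - 366 + 2*√146) = 363697 + (-845 + 2*√146) = 362852 + 2*√146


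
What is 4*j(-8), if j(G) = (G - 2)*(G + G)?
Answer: 640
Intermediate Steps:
j(G) = 2*G*(-2 + G) (j(G) = (-2 + G)*(2*G) = 2*G*(-2 + G))
4*j(-8) = 4*(2*(-8)*(-2 - 8)) = 4*(2*(-8)*(-10)) = 4*160 = 640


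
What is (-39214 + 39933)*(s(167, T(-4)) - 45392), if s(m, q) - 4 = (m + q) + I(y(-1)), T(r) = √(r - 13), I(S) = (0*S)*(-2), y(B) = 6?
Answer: -32513899 + 719*I*√17 ≈ -3.2514e+7 + 2964.5*I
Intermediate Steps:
I(S) = 0 (I(S) = 0*(-2) = 0)
T(r) = √(-13 + r)
s(m, q) = 4 + m + q (s(m, q) = 4 + ((m + q) + 0) = 4 + (m + q) = 4 + m + q)
(-39214 + 39933)*(s(167, T(-4)) - 45392) = (-39214 + 39933)*((4 + 167 + √(-13 - 4)) - 45392) = 719*((4 + 167 + √(-17)) - 45392) = 719*((4 + 167 + I*√17) - 45392) = 719*((171 + I*√17) - 45392) = 719*(-45221 + I*√17) = -32513899 + 719*I*√17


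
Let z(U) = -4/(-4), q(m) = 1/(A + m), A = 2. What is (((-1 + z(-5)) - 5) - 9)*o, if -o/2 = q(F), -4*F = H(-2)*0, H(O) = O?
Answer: 14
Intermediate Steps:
F = 0 (F = -(-1)*0/2 = -¼*0 = 0)
q(m) = 1/(2 + m)
o = -1 (o = -2/(2 + 0) = -2/2 = -2*½ = -1)
z(U) = 1 (z(U) = -4*(-¼) = 1)
(((-1 + z(-5)) - 5) - 9)*o = (((-1 + 1) - 5) - 9)*(-1) = ((0 - 5) - 9)*(-1) = (-5 - 9)*(-1) = -14*(-1) = 14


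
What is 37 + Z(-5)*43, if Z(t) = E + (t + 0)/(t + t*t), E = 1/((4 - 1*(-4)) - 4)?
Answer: 37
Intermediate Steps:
E = ¼ (E = 1/((4 + 4) - 4) = 1/(8 - 4) = 1/4 = ¼ ≈ 0.25000)
Z(t) = ¼ + t/(t + t²) (Z(t) = ¼ + (t + 0)/(t + t*t) = ¼ + t/(t + t²))
37 + Z(-5)*43 = 37 + ((5 - 5)/(4*(1 - 5)))*43 = 37 + ((¼)*0/(-4))*43 = 37 + ((¼)*(-¼)*0)*43 = 37 + 0*43 = 37 + 0 = 37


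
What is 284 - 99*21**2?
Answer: -43375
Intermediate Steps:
284 - 99*21**2 = 284 - 99*441 = 284 - 43659 = -43375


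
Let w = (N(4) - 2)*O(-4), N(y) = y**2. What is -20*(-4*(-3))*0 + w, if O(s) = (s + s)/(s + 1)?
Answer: 112/3 ≈ 37.333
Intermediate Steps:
O(s) = 2*s/(1 + s) (O(s) = (2*s)/(1 + s) = 2*s/(1 + s))
w = 112/3 (w = (4**2 - 2)*(2*(-4)/(1 - 4)) = (16 - 2)*(2*(-4)/(-3)) = 14*(2*(-4)*(-1/3)) = 14*(8/3) = 112/3 ≈ 37.333)
-20*(-4*(-3))*0 + w = -20*(-4*(-3))*0 + 112/3 = -240*0 + 112/3 = -20*0 + 112/3 = 0 + 112/3 = 112/3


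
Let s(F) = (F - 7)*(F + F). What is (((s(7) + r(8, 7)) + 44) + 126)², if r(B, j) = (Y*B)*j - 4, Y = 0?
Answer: 27556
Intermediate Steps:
s(F) = 2*F*(-7 + F) (s(F) = (-7 + F)*(2*F) = 2*F*(-7 + F))
r(B, j) = -4 (r(B, j) = (0*B)*j - 4 = 0*j - 4 = 0 - 4 = -4)
(((s(7) + r(8, 7)) + 44) + 126)² = (((2*7*(-7 + 7) - 4) + 44) + 126)² = (((2*7*0 - 4) + 44) + 126)² = (((0 - 4) + 44) + 126)² = ((-4 + 44) + 126)² = (40 + 126)² = 166² = 27556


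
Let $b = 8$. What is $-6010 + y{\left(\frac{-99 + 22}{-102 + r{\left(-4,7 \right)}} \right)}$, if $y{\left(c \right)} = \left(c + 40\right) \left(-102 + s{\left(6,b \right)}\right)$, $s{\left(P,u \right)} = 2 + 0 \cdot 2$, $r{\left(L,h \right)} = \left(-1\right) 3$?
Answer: $- \frac{30250}{3} \approx -10083.0$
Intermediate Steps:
$r{\left(L,h \right)} = -3$
$s{\left(P,u \right)} = 2$ ($s{\left(P,u \right)} = 2 + 0 = 2$)
$y{\left(c \right)} = -4000 - 100 c$ ($y{\left(c \right)} = \left(c + 40\right) \left(-102 + 2\right) = \left(40 + c\right) \left(-100\right) = -4000 - 100 c$)
$-6010 + y{\left(\frac{-99 + 22}{-102 + r{\left(-4,7 \right)}} \right)} = -6010 - \left(4000 + 100 \frac{-99 + 22}{-102 - 3}\right) = -6010 - \left(4000 + 100 \left(- \frac{77}{-105}\right)\right) = -6010 - \left(4000 + 100 \left(\left(-77\right) \left(- \frac{1}{105}\right)\right)\right) = -6010 - \frac{12220}{3} = - \frac{30250}{3}$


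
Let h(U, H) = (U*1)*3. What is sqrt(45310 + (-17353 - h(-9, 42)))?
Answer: 4*sqrt(1749) ≈ 167.28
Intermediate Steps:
h(U, H) = 3*U (h(U, H) = U*3 = 3*U)
sqrt(45310 + (-17353 - h(-9, 42))) = sqrt(45310 + (-17353 - 3*(-9))) = sqrt(45310 + (-17353 - 1*(-27))) = sqrt(45310 + (-17353 + 27)) = sqrt(45310 - 17326) = sqrt(27984) = 4*sqrt(1749)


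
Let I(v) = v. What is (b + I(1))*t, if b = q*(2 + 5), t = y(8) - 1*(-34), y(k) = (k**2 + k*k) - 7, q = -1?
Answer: -930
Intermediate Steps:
y(k) = -7 + 2*k**2 (y(k) = (k**2 + k**2) - 7 = 2*k**2 - 7 = -7 + 2*k**2)
t = 155 (t = (-7 + 2*8**2) - 1*(-34) = (-7 + 2*64) + 34 = (-7 + 128) + 34 = 121 + 34 = 155)
b = -7 (b = -(2 + 5) = -1*7 = -7)
(b + I(1))*t = (-7 + 1)*155 = -6*155 = -930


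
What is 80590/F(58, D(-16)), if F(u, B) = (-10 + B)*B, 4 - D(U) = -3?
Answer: -80590/21 ≈ -3837.6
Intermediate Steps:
D(U) = 7 (D(U) = 4 - 1*(-3) = 4 + 3 = 7)
F(u, B) = B*(-10 + B)
80590/F(58, D(-16)) = 80590/((7*(-10 + 7))) = 80590/((7*(-3))) = 80590/(-21) = 80590*(-1/21) = -80590/21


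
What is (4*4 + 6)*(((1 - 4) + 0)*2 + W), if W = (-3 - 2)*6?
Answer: -792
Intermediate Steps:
W = -30 (W = -5*6 = -30)
(4*4 + 6)*(((1 - 4) + 0)*2 + W) = (4*4 + 6)*(((1 - 4) + 0)*2 - 30) = (16 + 6)*((-3 + 0)*2 - 30) = 22*(-3*2 - 30) = 22*(-6 - 30) = 22*(-36) = -792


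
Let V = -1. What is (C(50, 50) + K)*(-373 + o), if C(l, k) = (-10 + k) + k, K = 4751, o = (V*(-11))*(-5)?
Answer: -2071948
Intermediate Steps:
o = -55 (o = -1*(-11)*(-5) = 11*(-5) = -55)
C(l, k) = -10 + 2*k
(C(50, 50) + K)*(-373 + o) = ((-10 + 2*50) + 4751)*(-373 - 55) = ((-10 + 100) + 4751)*(-428) = (90 + 4751)*(-428) = 4841*(-428) = -2071948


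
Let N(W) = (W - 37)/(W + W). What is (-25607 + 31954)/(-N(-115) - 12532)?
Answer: -729905/1441256 ≈ -0.50644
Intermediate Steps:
N(W) = (-37 + W)/(2*W) (N(W) = (-37 + W)/((2*W)) = (-37 + W)*(1/(2*W)) = (-37 + W)/(2*W))
(-25607 + 31954)/(-N(-115) - 12532) = (-25607 + 31954)/(-(-37 - 115)/(2*(-115)) - 12532) = 6347/(-(-1)*(-152)/(2*115) - 12532) = 6347/(-1*76/115 - 12532) = 6347/(-76/115 - 12532) = 6347/(-1441256/115) = 6347*(-115/1441256) = -729905/1441256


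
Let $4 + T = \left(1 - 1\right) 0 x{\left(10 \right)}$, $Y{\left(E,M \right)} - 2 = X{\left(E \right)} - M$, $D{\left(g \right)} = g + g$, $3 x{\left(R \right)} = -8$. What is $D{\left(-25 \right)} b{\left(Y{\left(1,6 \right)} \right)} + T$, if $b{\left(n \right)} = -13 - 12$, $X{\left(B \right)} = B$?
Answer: $1246$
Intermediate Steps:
$x{\left(R \right)} = - \frac{8}{3}$ ($x{\left(R \right)} = \frac{1}{3} \left(-8\right) = - \frac{8}{3}$)
$D{\left(g \right)} = 2 g$
$Y{\left(E,M \right)} = 2 + E - M$ ($Y{\left(E,M \right)} = 2 + \left(E - M\right) = 2 + E - M$)
$b{\left(n \right)} = -25$ ($b{\left(n \right)} = -13 - 12 = -25$)
$T = -4$ ($T = -4 + \left(1 - 1\right) 0 \left(- \frac{8}{3}\right) = -4 + 0 \cdot 0 \left(- \frac{8}{3}\right) = -4 + 0 \left(- \frac{8}{3}\right) = -4 + 0 = -4$)
$D{\left(-25 \right)} b{\left(Y{\left(1,6 \right)} \right)} + T = 2 \left(-25\right) \left(-25\right) - 4 = \left(-50\right) \left(-25\right) - 4 = 1250 - 4 = 1246$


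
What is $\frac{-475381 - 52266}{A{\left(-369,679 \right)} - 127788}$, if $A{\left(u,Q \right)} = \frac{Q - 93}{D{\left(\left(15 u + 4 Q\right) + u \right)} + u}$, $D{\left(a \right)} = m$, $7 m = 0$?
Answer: $\frac{194701743}{47154358} \approx 4.129$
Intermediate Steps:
$m = 0$ ($m = \frac{1}{7} \cdot 0 = 0$)
$D{\left(a \right)} = 0$
$A{\left(u,Q \right)} = \frac{-93 + Q}{u}$ ($A{\left(u,Q \right)} = \frac{Q - 93}{0 + u} = \frac{-93 + Q}{u}$)
$\frac{-475381 - 52266}{A{\left(-369,679 \right)} - 127788} = \frac{-475381 - 52266}{\frac{-93 + 679}{-369} - 127788} = - \frac{527647}{\left(- \frac{1}{369}\right) 586 - 127788} = - \frac{527647}{- \frac{586}{369} - 127788} = - \frac{527647}{- \frac{47154358}{369}} = \left(-527647\right) \left(- \frac{369}{47154358}\right) = \frac{194701743}{47154358}$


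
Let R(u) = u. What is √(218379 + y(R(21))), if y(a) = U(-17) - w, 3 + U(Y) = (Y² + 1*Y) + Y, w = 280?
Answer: √218351 ≈ 467.28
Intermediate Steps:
U(Y) = -3 + Y² + 2*Y (U(Y) = -3 + ((Y² + 1*Y) + Y) = -3 + ((Y² + Y) + Y) = -3 + ((Y + Y²) + Y) = -3 + (Y² + 2*Y) = -3 + Y² + 2*Y)
y(a) = -28 (y(a) = (-3 + (-17)² + 2*(-17)) - 1*280 = (-3 + 289 - 34) - 280 = 252 - 280 = -28)
√(218379 + y(R(21))) = √(218379 - 28) = √218351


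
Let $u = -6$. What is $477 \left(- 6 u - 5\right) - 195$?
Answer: $14592$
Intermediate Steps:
$477 \left(- 6 u - 5\right) - 195 = 477 \left(\left(-6\right) \left(-6\right) - 5\right) - 195 = 477 \left(36 - 5\right) - 195 = 477 \cdot 31 - 195 = 14787 - 195 = 14592$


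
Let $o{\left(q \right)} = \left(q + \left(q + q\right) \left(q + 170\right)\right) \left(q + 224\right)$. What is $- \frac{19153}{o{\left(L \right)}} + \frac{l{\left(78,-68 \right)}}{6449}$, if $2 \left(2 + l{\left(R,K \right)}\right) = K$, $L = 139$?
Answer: $- \frac{1247901485}{201420862467} \approx -0.0061955$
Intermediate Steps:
$l{\left(R,K \right)} = -2 + \frac{K}{2}$
$o{\left(q \right)} = \left(224 + q\right) \left(q + 2 q \left(170 + q\right)\right)$ ($o{\left(q \right)} = \left(q + 2 q \left(170 + q\right)\right) \left(224 + q\right) = \left(224 + q\right) \left(q + 2 q \left(170 + q\right)\right)$)
$- \frac{19153}{o{\left(L \right)}} + \frac{l{\left(78,-68 \right)}}{6449} = - \frac{19153}{139 \left(76384 + 2 \cdot 139^{2} + 789 \cdot 139\right)} + \frac{-2 + \frac{1}{2} \left(-68\right)}{6449} = - \frac{19153}{139 \left(76384 + 2 \cdot 19321 + 109671\right)} + \left(-2 - 34\right) \frac{1}{6449} = - \frac{19153}{139 \left(76384 + 38642 + 109671\right)} - \frac{36}{6449} = - \frac{19153}{139 \cdot 224697} - \frac{36}{6449} = - \frac{19153}{31232883} - \frac{36}{6449} = - \frac{1247901485}{201420862467}$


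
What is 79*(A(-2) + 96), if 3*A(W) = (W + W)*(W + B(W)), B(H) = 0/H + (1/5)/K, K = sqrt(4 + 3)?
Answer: 23384/3 - 316*sqrt(7)/105 ≈ 7786.7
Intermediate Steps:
K = sqrt(7) ≈ 2.6458
B(H) = sqrt(7)/35 (B(H) = 0/H + (1/5)/(sqrt(7)) = 0 + (1*(1/5))*(sqrt(7)/7) = 0 + (sqrt(7)/7)/5 = 0 + sqrt(7)/35 = sqrt(7)/35)
A(W) = 2*W*(W + sqrt(7)/35)/3 (A(W) = ((W + W)*(W + sqrt(7)/35))/3 = ((2*W)*(W + sqrt(7)/35))/3 = (2*W*(W + sqrt(7)/35))/3 = 2*W*(W + sqrt(7)/35)/3)
79*(A(-2) + 96) = 79*((2/105)*(-2)*(sqrt(7) + 35*(-2)) + 96) = 79*((2/105)*(-2)*(sqrt(7) - 70) + 96) = 79*((2/105)*(-2)*(-70 + sqrt(7)) + 96) = 79*((8/3 - 4*sqrt(7)/105) + 96) = 79*(296/3 - 4*sqrt(7)/105) = 23384/3 - 316*sqrt(7)/105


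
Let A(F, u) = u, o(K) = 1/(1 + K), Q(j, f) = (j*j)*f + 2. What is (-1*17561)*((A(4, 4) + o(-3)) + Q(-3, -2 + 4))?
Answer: -825367/2 ≈ -4.1268e+5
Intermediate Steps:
Q(j, f) = 2 + f*j**2 (Q(j, f) = j**2*f + 2 = f*j**2 + 2 = 2 + f*j**2)
(-1*17561)*((A(4, 4) + o(-3)) + Q(-3, -2 + 4)) = (-1*17561)*((4 + 1/(1 - 3)) + (2 + (-2 + 4)*(-3)**2)) = -17561*((4 + 1/(-2)) + (2 + 2*9)) = -17561*((4 - 1/2) + (2 + 18)) = -17561*(7/2 + 20) = -17561*47/2 = -825367/2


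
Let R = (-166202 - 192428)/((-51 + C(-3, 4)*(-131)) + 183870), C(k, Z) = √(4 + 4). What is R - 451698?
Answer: -15262619495987124/33789287473 - 93961060*√2/33789287473 ≈ -4.5170e+5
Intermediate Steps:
C(k, Z) = 2*√2 (C(k, Z) = √8 = 2*√2)
R = -358630/(183819 - 262*√2) (R = (-166202 - 192428)/((-51 + (2*√2)*(-131)) + 183870) = -358630/((-51 - 262*√2) + 183870) = -358630/(183819 - 262*√2) ≈ -1.9549)
R - 451698 = (-65923007970/33789287473 - 93961060*√2/33789287473) - 451698 = -15262619495987124/33789287473 - 93961060*√2/33789287473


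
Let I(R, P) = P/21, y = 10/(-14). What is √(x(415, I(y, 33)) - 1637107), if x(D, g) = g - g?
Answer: I*√1637107 ≈ 1279.5*I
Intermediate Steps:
y = -5/7 (y = 10*(-1/14) = -5/7 ≈ -0.71429)
I(R, P) = P/21 (I(R, P) = P*(1/21) = P/21)
x(D, g) = 0
√(x(415, I(y, 33)) - 1637107) = √(0 - 1637107) = √(-1637107) = I*√1637107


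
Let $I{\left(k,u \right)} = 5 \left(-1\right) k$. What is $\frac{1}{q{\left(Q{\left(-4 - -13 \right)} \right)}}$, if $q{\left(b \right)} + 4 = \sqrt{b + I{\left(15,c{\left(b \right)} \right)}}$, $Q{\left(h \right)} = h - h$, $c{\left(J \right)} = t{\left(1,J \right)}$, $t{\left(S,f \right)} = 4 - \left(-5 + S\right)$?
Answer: $- \frac{4}{91} - \frac{5 i \sqrt{3}}{91} \approx -0.043956 - 0.095168 i$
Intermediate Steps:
$t{\left(S,f \right)} = 9 - S$ ($t{\left(S,f \right)} = 4 - \left(-5 + S\right) = 9 - S$)
$c{\left(J \right)} = 8$ ($c{\left(J \right)} = 9 - 1 = 8$)
$I{\left(k,u \right)} = - 5 k$
$Q{\left(h \right)} = 0$
$q{\left(b \right)} = -4 + \sqrt{-75 + b}$ ($q{\left(b \right)} = -4 + \sqrt{b - 75} = -4 + \sqrt{-75 + b}$)
$\frac{1}{q{\left(Q{\left(-4 - -13 \right)} \right)}} = \frac{1}{-4 + \sqrt{-75 + 0}} = \frac{1}{-4 + \sqrt{-75}} = \frac{1}{-4 + 5 i \sqrt{3}}$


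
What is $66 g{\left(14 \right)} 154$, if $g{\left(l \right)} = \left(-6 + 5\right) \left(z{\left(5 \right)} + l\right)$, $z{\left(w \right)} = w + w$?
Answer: $-243936$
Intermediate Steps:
$z{\left(w \right)} = 2 w$
$g{\left(l \right)} = -10 - l$ ($g{\left(l \right)} = \left(-6 + 5\right) \left(2 \cdot 5 + l\right) = - (10 + l) = -10 - l$)
$66 g{\left(14 \right)} 154 = 66 \left(-10 - 14\right) 154 = 66 \left(-24\right) 154 = \left(-1584\right) 154 = -243936$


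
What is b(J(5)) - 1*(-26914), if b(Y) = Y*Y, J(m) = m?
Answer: 26939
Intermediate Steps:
b(Y) = Y²
b(J(5)) - 1*(-26914) = 5² - 1*(-26914) = 25 + 26914 = 26939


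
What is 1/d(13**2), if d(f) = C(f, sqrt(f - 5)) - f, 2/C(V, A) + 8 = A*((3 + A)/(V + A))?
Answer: -8508005/1440270608 + 7*sqrt(41)/205752944 ≈ -0.0059070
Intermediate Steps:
C(V, A) = 2/(-8 + A*(3 + A)/(A + V)) (C(V, A) = 2/(-8 + A*((3 + A)/(V + A))) = 2/(-8 + A*((3 + A)/(A + V))) = 2/(-8 + A*(3 + A)/(A + V)))
d(f) = -f + 2*(f + sqrt(-5 + f))/(-5 - 7*f - 5*sqrt(-5 + f)) (d(f) = 2*(sqrt(f - 5) + f)/((sqrt(f - 5))**2 - 8*f - 5*sqrt(f - 5)) - f = 2*(sqrt(-5 + f) + f)/((sqrt(-5 + f))**2 - 8*f - 5*sqrt(-5 + f)) - f = 2*(f + sqrt(-5 + f))/((-5 + f) - 8*f - 5*sqrt(-5 + f)) - f = 2*(f + sqrt(-5 + f))/(-5 - 7*f - 5*sqrt(-5 + f)) - f = -f + 2*(f + sqrt(-5 + f))/(-5 - 7*f - 5*sqrt(-5 + f)))
1/d(13**2) = 1/((-2*13**2 - 2*sqrt(-5 + 13**2) - 1*13**2*(5 + 5*sqrt(-5 + 13**2) + 7*13**2))/(5 + 5*sqrt(-5 + 13**2) + 7*13**2)) = 1/((-2*169 - 2*sqrt(-5 + 169) - 1*169*(5 + 5*sqrt(-5 + 169) + 7*169))/(5 + 5*sqrt(-5 + 169) + 7*169)) = 1/((-338 - 4*sqrt(41) - 1*169*(5 + 5*sqrt(164) + 1183))/(5 + 5*sqrt(164) + 1183)) = 1/((-338 - 4*sqrt(41) - 1*169*(5 + 5*(2*sqrt(41)) + 1183))/(5 + 5*(2*sqrt(41)) + 1183)) = 1/((-338 - 4*sqrt(41) - 1*169*(5 + 10*sqrt(41) + 1183))/(5 + 10*sqrt(41) + 1183)) = 1/((-338 - 4*sqrt(41) - 1*169*(1188 + 10*sqrt(41)))/(1188 + 10*sqrt(41))) = 1/((-338 - 4*sqrt(41) + (-200772 - 1690*sqrt(41)))/(1188 + 10*sqrt(41))) = 1/((-201110 - 1694*sqrt(41))/(1188 + 10*sqrt(41))) = (1188 + 10*sqrt(41))/(-201110 - 1694*sqrt(41))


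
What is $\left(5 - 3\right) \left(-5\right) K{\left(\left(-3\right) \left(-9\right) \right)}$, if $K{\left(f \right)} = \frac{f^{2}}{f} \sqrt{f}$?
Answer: $- 810 \sqrt{3} \approx -1403.0$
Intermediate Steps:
$K{\left(f \right)} = f^{\frac{3}{2}}$ ($K{\left(f \right)} = f \sqrt{f} = f^{\frac{3}{2}}$)
$\left(5 - 3\right) \left(-5\right) K{\left(\left(-3\right) \left(-9\right) \right)} = \left(5 - 3\right) \left(-5\right) \left(\left(-3\right) \left(-9\right)\right)^{\frac{3}{2}} = 2 \left(-5\right) 27^{\frac{3}{2}} = - 10 \cdot 81 \sqrt{3} = - 810 \sqrt{3}$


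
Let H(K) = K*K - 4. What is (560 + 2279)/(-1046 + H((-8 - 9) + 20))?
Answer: -2839/1041 ≈ -2.7272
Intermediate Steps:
H(K) = -4 + K² (H(K) = K² - 4 = -4 + K²)
(560 + 2279)/(-1046 + H((-8 - 9) + 20)) = (560 + 2279)/(-1046 + (-4 + ((-8 - 9) + 20)²)) = 2839/(-1046 + (-4 + (-17 + 20)²)) = 2839/(-1046 + (-4 + 3²)) = 2839/(-1046 + (-4 + 9)) = 2839/(-1046 + 5) = 2839/(-1041) = 2839*(-1/1041) = -2839/1041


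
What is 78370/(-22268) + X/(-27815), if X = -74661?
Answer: -258655201/309692210 ≈ -0.83520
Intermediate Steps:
78370/(-22268) + X/(-27815) = 78370/(-22268) - 74661/(-27815) = 78370*(-1/22268) - 74661*(-1/27815) = -39185/11134 + 74661/27815 = -258655201/309692210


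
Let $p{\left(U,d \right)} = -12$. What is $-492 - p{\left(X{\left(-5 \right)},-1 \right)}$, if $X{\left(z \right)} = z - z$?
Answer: $-480$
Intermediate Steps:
$X{\left(z \right)} = 0$
$-492 - p{\left(X{\left(-5 \right)},-1 \right)} = -492 - -12 = -492 + 12 = -480$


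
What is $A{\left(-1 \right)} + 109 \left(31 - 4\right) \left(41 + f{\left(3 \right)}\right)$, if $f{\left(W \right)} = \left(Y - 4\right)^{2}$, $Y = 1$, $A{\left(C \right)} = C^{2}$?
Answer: $147151$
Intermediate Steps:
$f{\left(W \right)} = 9$ ($f{\left(W \right)} = \left(1 - 4\right)^{2} = \left(-3\right)^{2} = 9$)
$A{\left(-1 \right)} + 109 \left(31 - 4\right) \left(41 + f{\left(3 \right)}\right) = \left(-1\right)^{2} + 109 \left(31 - 4\right) \left(41 + 9\right) = 1 + 109 \cdot 27 \cdot 50 = 1 + 109 \cdot 1350 = 1 + 147150 = 147151$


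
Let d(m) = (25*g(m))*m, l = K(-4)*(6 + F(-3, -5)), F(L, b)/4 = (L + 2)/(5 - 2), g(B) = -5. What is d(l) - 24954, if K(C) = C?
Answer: -67862/3 ≈ -22621.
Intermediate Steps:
F(L, b) = 8/3 + 4*L/3 (F(L, b) = 4*((L + 2)/(5 - 2)) = 4*((2 + L)/3) = 4*((2 + L)*(1/3)) = 4*(2/3 + L/3) = 8/3 + 4*L/3)
l = -56/3 (l = -4*(6 + (8/3 + (4/3)*(-3))) = -4*(6 + (8/3 - 4)) = -4*(6 - 4/3) = -4*14/3 = -56/3 ≈ -18.667)
d(m) = -125*m (d(m) = (25*(-5))*m = -125*m)
d(l) - 24954 = -125*(-56/3) - 24954 = 7000/3 - 24954 = -67862/3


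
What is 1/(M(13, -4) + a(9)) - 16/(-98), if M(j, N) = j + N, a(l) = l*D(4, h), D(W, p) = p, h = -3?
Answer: 95/882 ≈ 0.10771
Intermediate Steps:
a(l) = -3*l (a(l) = l*(-3) = -3*l)
M(j, N) = N + j
1/(M(13, -4) + a(9)) - 16/(-98) = 1/((-4 + 13) - 3*9) - 16/(-98) = 1/(9 - 27) - 16*(-1/98) = 1/(-18) + 8/49 = -1/18 + 8/49 = 95/882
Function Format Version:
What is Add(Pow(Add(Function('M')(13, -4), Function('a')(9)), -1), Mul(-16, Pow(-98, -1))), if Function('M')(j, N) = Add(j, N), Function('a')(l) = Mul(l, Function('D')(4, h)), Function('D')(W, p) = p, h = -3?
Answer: Rational(95, 882) ≈ 0.10771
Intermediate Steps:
Function('a')(l) = Mul(-3, l) (Function('a')(l) = Mul(l, -3) = Mul(-3, l))
Function('M')(j, N) = Add(N, j)
Add(Pow(Add(Function('M')(13, -4), Function('a')(9)), -1), Mul(-16, Pow(-98, -1))) = Add(Pow(Add(Add(-4, 13), Mul(-3, 9)), -1), Mul(-16, Pow(-98, -1))) = Add(Pow(Add(9, -27), -1), Mul(-16, Rational(-1, 98))) = Add(Pow(-18, -1), Rational(8, 49)) = Add(Rational(-1, 18), Rational(8, 49)) = Rational(95, 882)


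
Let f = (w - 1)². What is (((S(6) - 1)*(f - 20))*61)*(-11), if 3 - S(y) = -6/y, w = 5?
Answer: 8052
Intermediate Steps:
f = 16 (f = (5 - 1)² = 4² = 16)
S(y) = 3 + 6/y (S(y) = 3 - (-6)/y = 3 + 6/y)
(((S(6) - 1)*(f - 20))*61)*(-11) = ((((3 + 6/6) - 1)*(16 - 20))*61)*(-11) = ((((3 + 6*(⅙)) - 1)*(-4))*61)*(-11) = ((((3 + 1) - 1)*(-4))*61)*(-11) = (((4 - 1)*(-4))*61)*(-11) = ((3*(-4))*61)*(-11) = -12*61*(-11) = -732*(-11) = 8052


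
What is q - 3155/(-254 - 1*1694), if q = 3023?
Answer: 5891959/1948 ≈ 3024.6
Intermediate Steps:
q - 3155/(-254 - 1*1694) = 3023 - 3155/(-254 - 1*1694) = 3023 - 3155/(-254 - 1694) = 3023 - 3155/(-1948) = 3023 - 3155*(-1)/1948 = 3023 - 1*(-3155/1948) = 3023 + 3155/1948 = 5891959/1948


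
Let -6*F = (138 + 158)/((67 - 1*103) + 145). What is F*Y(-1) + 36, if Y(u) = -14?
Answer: 13844/327 ≈ 42.336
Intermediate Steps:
F = -148/327 (F = -(138 + 158)/(6*((67 - 1*103) + 145)) = -148/(3*((67 - 103) + 145)) = -148/(3*(-36 + 145)) = -148/(3*109) = -⅙*296/109 = -148/327 ≈ -0.45260)
F*Y(-1) + 36 = -148/327*(-14) + 36 = 2072/327 + 36 = 13844/327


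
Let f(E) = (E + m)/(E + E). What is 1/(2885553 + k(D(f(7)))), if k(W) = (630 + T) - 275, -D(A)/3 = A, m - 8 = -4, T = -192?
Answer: 1/2885716 ≈ 3.4653e-7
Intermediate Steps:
m = 4 (m = 8 - 4 = 4)
f(E) = (4 + E)/(2*E) (f(E) = (E + 4)/(E + E) = (4 + E)/((2*E)) = (4 + E)*(1/(2*E)) = (4 + E)/(2*E))
D(A) = -3*A
k(W) = 163 (k(W) = (630 - 192) - 275 = 438 - 275 = 163)
1/(2885553 + k(D(f(7)))) = 1/(2885553 + 163) = 1/2885716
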